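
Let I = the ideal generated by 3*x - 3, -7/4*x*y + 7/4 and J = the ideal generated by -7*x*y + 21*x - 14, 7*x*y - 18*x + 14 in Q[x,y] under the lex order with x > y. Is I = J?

Equality of ideals is decidable: compute both reduced Gröbner bases (unique for the ordering) and check whether they agree.
Buchberger on the first generating set:
f_1 = 3*x - 3, LT = x.
f_2 = -7/4*x*y + 7/4, LT = x*y.

S(f_1,f_2): lcm = x*y. S = -y + 1.
  reduce S modulo (f_1, f_2):
  remainder -y + 1 ≠ 0; add g_3 = -y + 1 to the basis.

The other S-polynomials (S(f_1,g_3), S(f_2,g_3)) all reduce to 0 modulo the current basis, so we have a Gröbner basis.
Inter-reduce: drop elements whose leading term is divisible by another's, tail-reduce, and make monic.
Reduced Gröbner basis: {x - 1, y - 1}.

Buchberger on the second generating set:
h_1 = -7*x*y + 21*x - 14, LT = x*y.
h_2 = 7*x*y - 18*x + 14, LT = x*y.

S(h_1,h_2): lcm = x*y. S = -3/7*x.
  reduce S modulo (h_1, h_2):
  remainder -3/7*x ≠ 0; add k_3 = -3/7*x to the basis.

S(h_1,k_3): lcm = x*y. S = -3*x + 2.
  reduce S modulo (h_1, h_2, k_3):
  remainder 2 ≠ 0; add k_4 = 2 to the basis.

The other S-polynomials (S(h_2,k_3), S(h_1,k_4), S(h_2,k_4), S(k_3,k_4)) all reduce to 0 modulo the current basis, so we have a Gröbner basis.
Inter-reduce: drop elements whose leading term is divisible by another's, tail-reduce, and make monic.
Reduced Gröbner basis: {1}.

Since the reduced bases disagree, the two ideals are not the same.

No, the ideals differ.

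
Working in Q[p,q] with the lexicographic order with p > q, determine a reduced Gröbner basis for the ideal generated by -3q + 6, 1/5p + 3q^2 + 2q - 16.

G = {p, q - 2}

This is the nonlinear analogue of row-reducing a linear system.

f_1 = -3q + 6, LT = q.
f_2 = 1/5p + 3q^2 + 2q - 16, LT = p.

The S-polynomials (S(f_1,f_2)) all reduce to 0 modulo the current basis, so we have a Gröbner basis.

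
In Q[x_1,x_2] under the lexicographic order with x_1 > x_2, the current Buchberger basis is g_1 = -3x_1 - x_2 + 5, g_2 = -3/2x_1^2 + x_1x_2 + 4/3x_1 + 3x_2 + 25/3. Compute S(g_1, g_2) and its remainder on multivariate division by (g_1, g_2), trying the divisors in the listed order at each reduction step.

lcm(LM(g_1), LM(g_2)) = x_1^2.
S = (lcm/LT(g_1))·g_1 − (lcm/LT(g_2))·g_2 = x_1x_2 - 7/9x_1 + 2x_2 + 50/9.
Reduce S modulo (g_1, g_2) in that order:
  leading term x_1x_2: subtract (-1/3x_2)·g_1 from x_1x_2 - 7/9x_1 + 2x_2 + 50/9 → -7/9x_1 - 1/3x_2^2 + 11/3x_2 + 50/9
  leading term x_1: subtract (7/27)·g_1 from -7/9x_1 - 1/3x_2^2 + 11/3x_2 + 50/9 → -1/3x_2^2 + 106/27x_2 + 115/27
  leading term x_2^2: no divisor's leading term divides it; move -1/3x_2^2 to the remainder.
  leading term x_2: no divisor's leading term divides it; move 106/27x_2 to the remainder.
  leading term 1: no divisor's leading term divides it; move 115/27 to the remainder.
The remainder -1/3x_2^2 + 106/27x_2 + 115/27 is nonzero, so it would be added as the next basis element.
This is the inner loop of Buchberger's algorithm — each nonzero remainder becomes a new basis element.

S(g_1, g_2) = x_1x_2 - 7/9x_1 + 2x_2 + 50/9; remainder on division = -1/3x_2^2 + 106/27x_2 + 115/27.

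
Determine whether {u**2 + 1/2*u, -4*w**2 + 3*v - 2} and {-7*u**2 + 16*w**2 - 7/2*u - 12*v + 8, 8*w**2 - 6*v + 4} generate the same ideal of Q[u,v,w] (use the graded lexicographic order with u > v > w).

Yes, the ideals are equal.

Since reduced Gröbner bases are canonical representatives of ideals under a given ordering, it suffices to compute and compare them.
Buchberger on the first generating set:
f_1 = u**2 + 1/2*u, LT = u**2.
f_2 = -4*w**2 + 3*v - 2, LT = w**2.

The S-polynomials (S(f_1,f_2)) all reduce to 0 modulo the current basis, so we have a Gröbner basis.
Inter-reduce: drop elements whose leading term is divisible by another's, tail-reduce, and make monic.
Reduced Gröbner basis: {u**2 + 1/2*u, w**2 - 3/4*v + 1/2}.

Buchberger on the second generating set:
h_1 = -7*u**2 + 16*w**2 - 7/2*u - 12*v + 8, LT = u**2.
h_2 = 8*w**2 - 6*v + 4, LT = w**2.

The S-polynomials (S(h_1,h_2)) all reduce to 0 modulo the current basis, so we have a Gröbner basis.
Inter-reduce: drop elements whose leading term is divisible by another's, tail-reduce, and make monic.
Reduced Gröbner basis: {u**2 + 1/2*u, w**2 - 3/4*v + 1/2}.

These coincide, so the ideals are equal.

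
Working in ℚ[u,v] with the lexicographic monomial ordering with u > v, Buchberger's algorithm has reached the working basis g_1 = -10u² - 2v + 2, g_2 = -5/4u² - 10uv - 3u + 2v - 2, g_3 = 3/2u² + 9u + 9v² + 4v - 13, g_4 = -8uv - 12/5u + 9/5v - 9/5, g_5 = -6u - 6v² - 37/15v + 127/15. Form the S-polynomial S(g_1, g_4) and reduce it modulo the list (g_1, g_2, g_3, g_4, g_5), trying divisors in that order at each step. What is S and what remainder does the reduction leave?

lcm(LM(g_1), LM(g_4)) = u²v.
S = (lcm/LT(g_1))·g_1 − (lcm/LT(g_4))·g_4 = -3/10u² + 9/40uv - 9/40u + ⅕v² - ⅕v.
Reduce S modulo (g_1, g_2, g_3, g_4, g_5) in that order:
  leading term u²: subtract (3/100)·g_1 from -3/10u² + 9/40uv - 9/40u + ⅕v² - ⅕v → 9/40uv - 9/40u + ⅕v² - 7/50v - 3/50
  leading term uv: subtract (-9/320)·g_4 from 9/40uv - 9/40u + ⅕v² - 7/50v - 3/50 → -117/400u + ⅕v² - 143/1600v - 177/1600
  leading term u: subtract (39/800)·g_5 from -117/400u + ⅕v² - 143/1600v - 177/1600 → 197/400v² + 247/8000v - 4187/8000
  leading term v²: no divisor's leading term divides it; move 197/400v² to the remainder.
  leading term v: no divisor's leading term divides it; move 247/8000v to the remainder.
  leading term 1: no divisor's leading term divides it; move -4187/8000 to the remainder.
The remainder 197/400v² + 247/8000v - 4187/8000 is nonzero, so it would be added as the next basis element.
This is the inner loop of Buchberger's algorithm — each nonzero remainder becomes a new basis element.

S(g_1, g_4) = -3/10u² + 9/40uv - 9/40u + ⅕v² - ⅕v; remainder on division = 197/400v² + 247/8000v - 4187/8000.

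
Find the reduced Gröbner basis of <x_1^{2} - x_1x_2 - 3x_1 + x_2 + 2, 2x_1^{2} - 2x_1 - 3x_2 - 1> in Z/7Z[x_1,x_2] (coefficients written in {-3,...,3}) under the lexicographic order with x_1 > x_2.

G = {x_1 + 2x_2^{2} + 2x_2 + 1, x_2^{3} + 3x_2^{2} + 2x_2 - 3}

f_1 = x_1^{2} - x_1x_2 - 3x_1 + x_2 + 2, LT = x_1^{2}.
f_2 = 2x_1^{2} - 2x_1 - 3x_2 - 1, LT = x_1^{2}.

S(f_1,f_2): lcm = x_1^{2}. S = -x_1x_2 - 2x_1 - x_2 - 1.
  leading term x_1x_2: no divisor's leading term divides it; move -x_1x_2 to the remainder.
  leading term x_1: no divisor's leading term divides it; move -2x_1 to the remainder.
  leading term x_2: no divisor's leading term divides it; move -x_2 to the remainder.
  leading term 1: no divisor's leading term divides it; move -1 to the remainder.
  remainder -x_1x_2 - 2x_1 - x_2 - 1 ≠ 0; add g_3 = -x_1x_2 - 2x_1 - x_2 - 1 to the basis.

S(f_1,g_3): lcm = x_1^{2}x_2. S = -2x_1^{2} - x_1x_2^{2} + 3x_1x_2 - x_1 + x_2^{2} + 2x_2.
  leading term x_1^{2}: subtract (-2)·f_1 from -2x_1^{2} - x_1x_2^{2} + 3x_1x_2 - x_1 + x_2^{2} + 2x_2 → -x_1x_2^{2} + x_1x_2 + x_2^{2} - 3x_2 - 3
  leading term x_1x_2^{2}: subtract (x_2)·g_3 from -x_1x_2^{2} + x_1x_2 + x_2^{2} - 3x_2 - 3 → 3x_1x_2 + 2x_2^{2} - 2x_2 - 3
  leading term x_1x_2: subtract (-3)·g_3 from 3x_1x_2 + 2x_2^{2} - 2x_2 - 3 → x_1 + 2x_2^{2} + 2x_2 + 1
  leading term x_1: no divisor's leading term divides it; move x_1 to the remainder.
  leading term x_2^{2}: no divisor's leading term divides it; move 2x_2^{2} to the remainder.
  leading term x_2: no divisor's leading term divides it; move 2x_2 to the remainder.
  leading term 1: no divisor's leading term divides it; move 1 to the remainder.
  remainder x_1 + 2x_2^{2} + 2x_2 + 1 ≠ 0; add g_4 = x_1 + 2x_2^{2} + 2x_2 + 1 to the basis.

S(g_3,g_4): lcm = x_1x_2. S = 2x_1 - 2x_2^{3} - 2x_2^{2} + 1.
  leading term x_1: subtract (2)·g_4 from 2x_1 - 2x_2^{3} - 2x_2^{2} + 1 → -2x_2^{3} + x_2^{2} + 3x_2 - 1
  leading term x_2^{3}: no divisor's leading term divides it; move -2x_2^{3} to the remainder.
  leading term x_2^{2}: no divisor's leading term divides it; move x_2^{2} to the remainder.
  leading term x_2: no divisor's leading term divides it; move 3x_2 to the remainder.
  leading term 1: no divisor's leading term divides it; move -1 to the remainder.
  remainder -2x_2^{3} + x_2^{2} + 3x_2 - 1 ≠ 0; add g_5 = -2x_2^{3} + x_2^{2} + 3x_2 - 1 to the basis.

The other S-polynomials (S(f_2,g_3), S(f_1,g_4), S(f_2,g_4), S(f_1,g_5), S(f_2,g_5), S(g_3,g_5), S(g_4,g_5)) all reduce to 0 modulo the current basis, so we have a Gröbner basis.
Inter-reduce: drop elements whose leading term is divisible by another's, tail-reduce, and make monic.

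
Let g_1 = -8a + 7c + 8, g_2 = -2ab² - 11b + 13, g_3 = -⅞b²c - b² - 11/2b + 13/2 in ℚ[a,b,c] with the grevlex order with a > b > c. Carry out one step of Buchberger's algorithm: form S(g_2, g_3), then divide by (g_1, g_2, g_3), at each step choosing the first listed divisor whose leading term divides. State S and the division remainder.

lcm(LM(g_2), LM(g_3)) = ab²c.
S = (lcm/LT(g_2))·g_2 − (lcm/LT(g_3))·g_3 = -8/7ab² - 44/7ab + 11/2bc + 52/7a - 13/2c.
Reduce S modulo (g_1, g_2, g_3) in that order:
  leading term ab²: subtract (1/7b²)·g_1 from -8/7ab² - 44/7ab + 11/2bc + 52/7a - 13/2c → -b²c - 44/7ab - 8/7b² + 11/2bc + 52/7a - 13/2c
  leading term b²c: subtract (8/7)·g_3 from -b²c - 44/7ab - 8/7b² + 11/2bc + 52/7a - 13/2c → -44/7ab + 11/2bc + 52/7a + 44/7b - 13/2c - 52/7
  leading term ab: subtract (11/14b)·g_1 from -44/7ab + 11/2bc + 52/7a + 44/7b - 13/2c - 52/7 → 52/7a - 13/2c - 52/7
  leading term a: subtract (-13/14)·g_1 from 52/7a - 13/2c - 52/7 → 0
The remainder is 0, so this S-polynomial contributes no new basis element.

S(g_2, g_3) = -8/7ab² - 44/7ab + 11/2bc + 52/7a - 13/2c; remainder on division = 0.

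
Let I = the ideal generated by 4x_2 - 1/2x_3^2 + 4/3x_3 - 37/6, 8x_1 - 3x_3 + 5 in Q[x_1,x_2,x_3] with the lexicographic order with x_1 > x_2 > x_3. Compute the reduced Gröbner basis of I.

G = {x_1 - 3/8x_3 + 5/8, x_2 - 1/8x_3^2 + 1/3x_3 - 37/24}

f_1 = 4x_2 - 1/2x_3^2 + 4/3x_3 - 37/6, LT = x_2.
f_2 = 8x_1 - 3x_3 + 5, LT = x_1.

The S-polynomials (S(f_1,f_2)) all reduce to 0 modulo the current basis, so we have a Gröbner basis.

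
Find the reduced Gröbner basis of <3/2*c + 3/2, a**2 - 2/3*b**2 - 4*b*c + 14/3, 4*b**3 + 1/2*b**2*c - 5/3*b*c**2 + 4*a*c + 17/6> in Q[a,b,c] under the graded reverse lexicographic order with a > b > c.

Buchberger's algorithm terminates because the ascending chain of leading-term ideals stabilizes.

f_1 = 3/2*c + 3/2, LT = c.
f_2 = a**2 - 2/3*b**2 - 4*b*c + 14/3, LT = a**2.
f_3 = 4*b**3 + 1/2*b**2*c - 5/3*b*c**2 + 4*a*c + 17/6, LT = b**3.

The S-polynomials (S(f_1,f_2), S(f_1,f_3), S(f_2,f_3)) all reduce to 0 modulo the current basis, so we have a Gröbner basis.

G = {b**3 - 1/8*b**2 - a - 5/12*b + 17/24, a**2 - 2/3*b**2 + 4*b + 14/3, c + 1}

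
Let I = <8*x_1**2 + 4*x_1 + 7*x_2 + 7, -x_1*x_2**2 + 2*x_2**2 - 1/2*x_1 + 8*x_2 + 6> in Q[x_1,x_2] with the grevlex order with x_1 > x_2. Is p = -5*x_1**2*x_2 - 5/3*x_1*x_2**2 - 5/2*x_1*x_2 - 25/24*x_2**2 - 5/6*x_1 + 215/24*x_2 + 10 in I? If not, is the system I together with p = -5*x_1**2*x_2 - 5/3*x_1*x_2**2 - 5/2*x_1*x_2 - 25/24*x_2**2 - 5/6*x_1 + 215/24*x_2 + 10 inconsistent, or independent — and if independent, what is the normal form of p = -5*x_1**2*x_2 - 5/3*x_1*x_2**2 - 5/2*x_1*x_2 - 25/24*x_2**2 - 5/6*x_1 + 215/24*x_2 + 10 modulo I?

-5*x_1**2*x_2 - 5/3*x_1*x_2**2 - 5/2*x_1*x_2 - 25/24*x_2**2 - 5/6*x_1 + 215/24*x_2 + 10 lies in I (it reduces to 0).

First compute the reduced Gröbner basis of I by Buchberger's algorithm.
f_1 = 8*x_1**2 + 4*x_1 + 7*x_2 + 7, LT = x_1**2.
f_2 = -x_1*x_2**2 + 2*x_2**2 - 1/2*x_1 + 8*x_2 + 6, LT = x_1*x_2**2.

S(f_1,f_2): lcm = x_1**2*x_2**2. S = 5/2*x_1*x_2**2 + 7/8*x_2**3 - 1/2*x_1**2 + 8*x_1*x_2 + 7/8*x_2**2 + 6*x_1.
  leading term x_1*x_2**2: subtract (-5/2)·f_2 from 5/2*x_1*x_2**2 + 7/8*x_2**3 - 1/2*x_1**2 + 8*x_1*x_2 + 7/8*x_2**2 + 6*x_1 → 7/8*x_2**3 - 1/2*x_1**2 + 8*x_1*x_2 + 47/8*x_2**2 + 19/4*x_1 + 20*x_2 + 15
  leading term x_2**3: no divisor's leading term divides it; move 7/8*x_2**3 to the remainder.
  leading term x_1**2: subtract (-1/16)·f_1 from -1/2*x_1**2 + 8*x_1*x_2 + 47/8*x_2**2 + 19/4*x_1 + 20*x_2 + 15 → 8*x_1*x_2 + 47/8*x_2**2 + 5*x_1 + 327/16*x_2 + 247/16
  leading term x_1*x_2: no divisor's leading term divides it; move 8*x_1*x_2 to the remainder.
  leading term x_2**2: no divisor's leading term divides it; move 47/8*x_2**2 to the remainder.
  leading term x_1: no divisor's leading term divides it; move 5*x_1 to the remainder.
  leading term x_2: no divisor's leading term divides it; move 327/16*x_2 to the remainder.
  leading term 1: no divisor's leading term divides it; move 247/16 to the remainder.
  remainder 7/8*x_2**3 + 8*x_1*x_2 + 47/8*x_2**2 + 5*x_1 + 327/16*x_2 + 247/16 ≠ 0; add h_3 = 7/8*x_2**3 + 8*x_1*x_2 + 47/8*x_2**2 + 5*x_1 + 327/16*x_2 + 247/16 to the basis.

The other S-polynomials (S(f_1,h_3), S(f_2,h_3)) all reduce to 0 modulo the current basis, so we have a Gröbner basis.
Inter-reduce: drop elements whose leading term is divisible by another's, tail-reduce, and make monic.
Reduced Gröbner basis: {x_1*x_2**2 - 2*x_2**2 + 1/2*x_1 - 8*x_2 - 6, x_2**3 + 64/7*x_1*x_2 + 47/7*x_2**2 + 40/7*x_1 + 327/14*x_2 + 247/14, x_1**2 + 1/2*x_1 + 7/8*x_2 + 7/8}.
Label its elements g_1 = x_1*x_2**2 - 2*x_2**2 + 1/2*x_1 - 8*x_2 - 6, g_2 = x_2**3 + 64/7*x_1*x_2 + 47/7*x_2**2 + 40/7*x_1 + 327/14*x_2 + 247/14, g_3 = x_1**2 + 1/2*x_1 + 7/8*x_2 + 7/8.

Reduce p = -5*x_1**2*x_2 - 5/3*x_1*x_2**2 - 5/2*x_1*x_2 - 25/24*x_2**2 - 5/6*x_1 + 215/24*x_2 + 10 modulo G:
  leading term x_1**2*x_2: subtract (-5*x_2)·g_3 from -5*x_1**2*x_2 - 5/3*x_1*x_2**2 - 5/2*x_1*x_2 - 25/24*x_2**2 - 5/6*x_1 + 215/24*x_2 + 10 → -5/3*x_1*x_2**2 + 10/3*x_2**2 - 5/6*x_1 + 40/3*x_2 + 10
  leading term x_1*x_2**2: subtract (-5/3)·g_1 from -5/3*x_1*x_2**2 + 10/3*x_2**2 - 5/6*x_1 + 40/3*x_2 + 10 → 0
  normal form = 0.
Since the normal form is 0, p ∈ I.

Ideal membership is decidable via reduction modulo a Gröbner basis.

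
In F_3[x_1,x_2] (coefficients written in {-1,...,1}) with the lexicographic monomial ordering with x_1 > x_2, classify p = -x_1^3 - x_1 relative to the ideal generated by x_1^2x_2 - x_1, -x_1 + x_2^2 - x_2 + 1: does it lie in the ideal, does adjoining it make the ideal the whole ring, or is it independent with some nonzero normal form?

First compute the reduced Gröbner basis of I by Buchberger's algorithm.
f_1 = x_1^2x_2 - x_1, LT = x_1^2x_2.
f_2 = -x_1 + x_2^2 - x_2 + 1, LT = x_1.

S(f_1,f_2): lcm = x_1^2x_2. S = x_1x_2^3 - x_1x_2^2 + x_1x_2 - x_1.
  reduce S modulo (f_1, f_2):
  remainder x_2^5 + x_2^4 - x_2 - 1 ≠ 0; add h_3 = x_2^5 + x_2^4 - x_2 - 1 to the basis.

The other S-polynomials (S(f_1,h_3), S(f_2,h_3)) all reduce to 0 modulo the current basis, so we have a Gröbner basis.
Inter-reduce: drop elements whose leading term is divisible by another's, tail-reduce, and make monic.
Reduced Gröbner basis: {x_1 - x_2^2 + x_2 - 1, x_2^5 + x_2^4 - x_2 - 1}.
Label its elements g_1 = x_1 - x_2^2 + x_2 - 1, g_2 = x_2^5 + x_2^4 - x_2 - 1.

Reduce p = -x_1^3 - x_1 modulo G:
  leading term x_1^3: subtract (-x_1^2)·g_1 from -x_1^3 - x_1 → -x_1^2x_2^2 + x_1^2x_2 - x_1^2 - x_1
  leading term x_1^2x_2^2: subtract (-x_1x_2^2)·g_1 from -x_1^2x_2^2 + x_1^2x_2 - x_1^2 - x_1 → x_1^2x_2 - x_1^2 - x_1x_2^4 + x_1x_2^3 - x_1x_2^2 - x_1
  leading term x_1^2x_2: subtract (x_1x_2)·g_1 from x_1^2x_2 - x_1^2 - x_1x_2^4 + x_1x_2^3 - x_1x_2^2 - x_1 → -x_1^2 - x_1x_2^4 - x_1x_2^3 + x_1x_2^2 + x_1x_2 - x_1
  leading term x_1^2: subtract (-x_1)·g_1 from -x_1^2 - x_1x_2^4 - x_1x_2^3 + x_1x_2^2 + x_1x_2 - x_1 → -x_1x_2^4 - x_1x_2^3 - x_1x_2 + x_1
  leading term x_1x_2^4: subtract (-x_2^4)·g_1 from -x_1x_2^4 - x_1x_2^3 - x_1x_2 + x_1 → -x_1x_2^3 - x_1x_2 + x_1 - x_2^6 + x_2^5 - x_2^4
  leading term x_1x_2^3: subtract (-x_2^3)·g_1 from -x_1x_2^3 - x_1x_2 + x_1 - x_2^6 + x_2^5 - x_2^4 → -x_1x_2 + x_1 - x_2^6 - x_2^3
  leading term x_1x_2: subtract (-x_2)·g_1 from -x_1x_2 + x_1 - x_2^6 - x_2^3 → x_1 - x_2^6 + x_2^3 + x_2^2 - x_2
  leading term x_1: subtract (1)·g_1 from x_1 - x_2^6 + x_2^3 + x_2^2 - x_2 → -x_2^6 + x_2^3 - x_2^2 + x_2 + 1
  leading term x_2^6: subtract (-x_2)·g_2 from -x_2^6 + x_2^3 - x_2^2 + x_2 + 1 → x_2^5 + x_2^3 + x_2^2 + 1
  leading term x_2^5: subtract (1)·g_2 from x_2^5 + x_2^3 + x_2^2 + 1 → -x_2^4 + x_2^3 + x_2^2 + x_2 - 1
  leading term x_2^4: no divisor's leading term divides it; move -x_2^4 to the remainder.
  leading term x_2^3: no divisor's leading term divides it; move x_2^3 to the remainder.
  leading term x_2^2: no divisor's leading term divides it; move x_2^2 to the remainder.
  leading term x_2: no divisor's leading term divides it; move x_2 to the remainder.
  leading term 1: no divisor's leading term divides it; move -1 to the remainder.
  normal form = -x_2^4 + x_2^3 + x_2^2 + x_2 - 1.
The normal form is nonzero, so p ∉ I. Since p minus its normal form lies in I, I + (p) = I + (r) where r = -x_2^4 + x_2^3 + x_2^2 + x_2 - 1; decide whether this ideal is the whole ring.
Run Buchberger on G together with r (pairs among the g_i already reduce to 0 since G is a Gröbner basis):
g_1 = x_1 - x_2^2 + x_2 - 1, LT = x_1.
g_2 = x_2^5 + x_2^4 - x_2 - 1, LT = x_2^5.
r = -x_2^4 + x_2^3 + x_2^2 + x_2 - 1, LT = x_2^4.

The S-polynomials (S(g_1,g_2), S(g_1,r), S(g_2,r)) all reduce to 0 modulo the current basis, so we have a Gröbner basis.
Inter-reduce: drop elements whose leading term is divisible by another's, tail-reduce, and make monic.
Reduced Gröbner basis: {x_1 - x_2^2 + x_2 - 1, x_2^4 - x_2^3 - x_2^2 - x_2 + 1}.
The reduced Gröbner basis of I + (p) is {x_1 - x_2^2 + x_2 - 1, x_2^4 - x_2^3 - x_2^2 - x_2 + 1} ≠ {1}, a proper ideal, so the enlarged system stays consistent: p is independent of I, with normal form -x_2^4 + x_2^3 + x_2^2 + x_2 - 1.

Ideal membership is decidable via reduction modulo a Gröbner basis.

-x_1^3 - x_1 is independent of I; its normal form modulo I is -x_2^4 + x_2^3 + x_2^2 + x_2 - 1.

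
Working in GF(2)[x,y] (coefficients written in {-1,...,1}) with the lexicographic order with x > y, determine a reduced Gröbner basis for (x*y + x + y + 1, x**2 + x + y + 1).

f_1 = x*y + x + y + 1, LT = x*y.
f_2 = x**2 + x + y + 1, LT = x**2.

S(f_1,f_2): lcm = x**2*y. S = x**2 + x + y**2 + y.
  leading term x**2: subtract (1)·f_2 from x**2 + x + y**2 + y → y**2 + 1
  leading term y**2: no divisor's leading term divides it; move y**2 to the remainder.
  leading term 1: no divisor's leading term divides it; move 1 to the remainder.
  remainder y**2 + 1 ≠ 0; add g_3 = y**2 + 1 to the basis.

The other S-polynomials (S(f_1,g_3), S(f_2,g_3)) all reduce to 0 modulo the current basis, so we have a Gröbner basis.

G = {x**2 + x + y + 1, x*y + x + y + 1, y**2 + 1}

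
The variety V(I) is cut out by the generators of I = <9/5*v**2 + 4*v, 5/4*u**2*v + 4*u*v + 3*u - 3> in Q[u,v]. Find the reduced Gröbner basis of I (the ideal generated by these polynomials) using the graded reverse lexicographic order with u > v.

G = {u**2 + 53/25*u - 189/100*v - 78/25, u*v + 20/9*u - v - 20/9, v**2 + 20/9*v}

Buchberger's algorithm terminates because the ascending chain of leading-term ideals stabilizes.

f_1 = 9/5*v**2 + 4*v, LT = v**2.
f_2 = 5/4*u**2*v + 4*u*v + 3*u - 3, LT = u**2*v.

S(f_1,f_2): lcm = u**2*v**2. S = 20/9*u**2*v - 16/5*u*v**2 - 12/5*u*v + 12/5*v.
  leading term u**2*v: subtract (16/9)·f_2 from 20/9*u**2*v - 16/5*u*v**2 - 12/5*u*v + 12/5*v → -16/5*u*v**2 - 428/45*u*v - 16/3*u + 12/5*v + 16/3
  leading term u*v**2: subtract (-16/9*u)·f_1 from -16/5*u*v**2 - 428/45*u*v - 16/3*u + 12/5*v + 16/3 → -12/5*u*v - 16/3*u + 12/5*v + 16/3
  leading term u*v: no divisor's leading term divides it; move -12/5*u*v to the remainder.
  leading term u: no divisor's leading term divides it; move -16/3*u to the remainder.
  leading term v: no divisor's leading term divides it; move 12/5*v to the remainder.
  leading term 1: no divisor's leading term divides it; move 16/3 to the remainder.
  remainder -12/5*u*v - 16/3*u + 12/5*v + 16/3 ≠ 0; add g_3 = -12/5*u*v - 16/3*u + 12/5*v + 16/3 to the basis.

S(f_2,g_3): lcm = u**2*v. S = -20/9*u**2 + 21/5*u*v + 208/45*u - 12/5.
  leading term u**2: no divisor's leading term divides it; move -20/9*u**2 to the remainder.
  leading term u*v: subtract (-7/4)·g_3 from 21/5*u*v + 208/45*u - 12/5 → -212/45*u + 21/5*v + 104/15
  leading term u: no divisor's leading term divides it; move -212/45*u to the remainder.
  leading term v: no divisor's leading term divides it; move 21/5*v to the remainder.
  leading term 1: no divisor's leading term divides it; move 104/15 to the remainder.
  remainder -20/9*u**2 - 212/45*u + 21/5*v + 104/15 ≠ 0; add g_4 = -20/9*u**2 - 212/45*u + 21/5*v + 104/15 to the basis.

The other S-polynomials (S(f_1,g_3), S(f_1,g_4), S(f_2,g_4), S(g_3,g_4)) all reduce to 0 modulo the current basis, so we have a Gröbner basis.
Inter-reduce: drop elements whose leading term is divisible by another's, tail-reduce, and make monic.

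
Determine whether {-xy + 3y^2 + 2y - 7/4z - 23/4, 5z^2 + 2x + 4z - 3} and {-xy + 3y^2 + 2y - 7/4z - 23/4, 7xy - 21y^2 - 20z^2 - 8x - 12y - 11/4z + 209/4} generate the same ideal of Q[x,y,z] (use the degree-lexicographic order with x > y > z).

Since reduced Gröbner bases are canonical representatives of ideals under a given ordering, it suffices to compute and compare them.
Buchberger on the first generating set:
f_1 = -xy + 3y^2 + 2y - 7/4z - 23/4, LT = xy.
f_2 = 5z^2 + 2x + 4z - 3, LT = z^2.

The S-polynomials (S(f_1,f_2)) all reduce to 0 modulo the current basis, so we have a Gröbner basis.
Inter-reduce: drop elements whose leading term is divisible by another's, tail-reduce, and make monic.
Reduced Gröbner basis: {xy - 3y^2 - 2y + 7/4z + 23/4, z^2 + 2/5x + 4/5z - 3/5}.

Buchberger on the second generating set:
h_1 = -xy + 3y^2 + 2y - 7/4z - 23/4, LT = xy.
h_2 = 7xy - 21y^2 - 20z^2 - 8x - 12y - 11/4z + 209/4, LT = xy.

S(h_1,h_2): lcm = xy. S = 20/7z^2 + 8/7x - 2/7y + 15/7z - 12/7.
  leading term z^2: no divisor's leading term divides it; move 20/7z^2 to the remainder.
  leading term x: no divisor's leading term divides it; move 8/7x to the remainder.
  leading term y: no divisor's leading term divides it; move -2/7y to the remainder.
  leading term z: no divisor's leading term divides it; move 15/7z to the remainder.
  leading term 1: no divisor's leading term divides it; move -12/7 to the remainder.
  remainder 20/7z^2 + 8/7x - 2/7y + 15/7z - 12/7 ≠ 0; add k_3 = 20/7z^2 + 8/7x - 2/7y + 15/7z - 12/7 to the basis.

The other S-polynomials (S(h_1,k_3), S(h_2,k_3)) all reduce to 0 modulo the current basis, so we have a Gröbner basis.
Inter-reduce: drop elements whose leading term is divisible by another's, tail-reduce, and make monic.
Reduced Gröbner basis: {xy - 3y^2 - 2y + 7/4z + 23/4, z^2 + 2/5x - 1/10y + 3/4z - 3/5}.

Since the reduced bases disagree, the two ideals are not the same.

No, the ideals differ.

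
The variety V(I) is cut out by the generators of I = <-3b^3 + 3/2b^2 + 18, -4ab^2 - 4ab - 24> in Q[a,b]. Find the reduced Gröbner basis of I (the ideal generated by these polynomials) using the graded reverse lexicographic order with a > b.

G = {a^2 + 4/5a + 2b - 21/5, ab - 4a - 4b + 6, b^2 + 5a + 7/2b - 6}

f_1 = -3b^3 + 3/2b^2 + 18, LT = b^3.
f_2 = -4ab^2 - 4ab - 24, LT = ab^2.

S(f_1,f_2): lcm = ab^3. S = -3/2ab^2 - 6a - 6b.
  leading term ab^2: subtract (3/8)·f_2 from -3/2ab^2 - 6a - 6b → 3/2ab - 6a - 6b + 9
  leading term ab: no divisor's leading term divides it; move 3/2ab to the remainder.
  leading term a: no divisor's leading term divides it; move -6a to the remainder.
  leading term b: no divisor's leading term divides it; move -6b to the remainder.
  leading term 1: no divisor's leading term divides it; move 9 to the remainder.
  remainder 3/2ab - 6a - 6b + 9 ≠ 0; add g_3 = 3/2ab - 6a - 6b + 9 to the basis.

S(f_1,g_3): lcm = ab^3. S = 7/2ab^2 + 4b^3 - 6b^2 - 6a.
  leading term ab^2: subtract (-7/8)·f_2 from 7/2ab^2 + 4b^3 - 6b^2 - 6a → 4b^3 - 7/2ab - 6b^2 - 6a - 21
  leading term b^3: subtract (-4/3)·f_1 from 4b^3 - 7/2ab - 6b^2 - 6a - 21 → -7/2ab - 4b^2 - 6a + 3
  leading term ab: subtract (-7/3)·g_3 from -7/2ab - 4b^2 - 6a + 3 → -4b^2 - 20a - 14b + 24
  leading term b^2: no divisor's leading term divides it; move -4b^2 to the remainder.
  leading term a: no divisor's leading term divides it; move -20a to the remainder.
  leading term b: no divisor's leading term divides it; move -14b to the remainder.
  leading term 1: no divisor's leading term divides it; move 24 to the remainder.
  remainder -4b^2 - 20a - 14b + 24 ≠ 0; add g_4 = -4b^2 - 20a - 14b + 24 to the basis.

S(f_2,g_4): lcm = ab^2. S = -5a^2 - 5/2ab + 6a + 6.
  leading term a^2: no divisor's leading term divides it; move -5a^2 to the remainder.
  leading term ab: subtract (-5/3)·g_3 from -5/2ab + 6a + 6 → -4a - 10b + 21
  leading term a: no divisor's leading term divides it; move -4a to the remainder.
  leading term b: no divisor's leading term divides it; move -10b to the remainder.
  leading term 1: no divisor's leading term divides it; move 21 to the remainder.
  remainder -5a^2 - 4a - 10b + 21 ≠ 0; add g_5 = -5a^2 - 4a - 10b + 21 to the basis.

The other S-polynomials (S(f_2,g_3), S(f_1,g_4), S(g_3,g_4), S(f_1,g_5), S(f_2,g_5), S(g_3,g_5), S(g_4,g_5)) all reduce to 0 modulo the current basis, so we have a Gröbner basis.
Inter-reduce: drop elements whose leading term is divisible by another's, tail-reduce, and make monic.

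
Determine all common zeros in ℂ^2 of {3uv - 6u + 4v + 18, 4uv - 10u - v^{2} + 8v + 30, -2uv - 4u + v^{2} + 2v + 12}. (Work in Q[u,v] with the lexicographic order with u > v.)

Compute a lex Gröbner basis by Buchberger's algorithm.
f_1 = 3uv - 6u + 4v + 18, LT = uv.
f_2 = 4uv - 10u - v^{2} + 8v + 30, LT = uv.
f_3 = -2uv - 4u + v^{2} + 2v + 12, LT = uv.

S(f_1,f_2): lcm = uv. S = \tfrac{1}{2}u + \tfrac{1}{4}v^{2} - \tfrac{2}{3}v - \tfrac{3}{2}.
  leading term u: no divisor's leading term divides it; move \tfrac{1}{2}u to the remainder.
  leading term v^{2}: no divisor's leading term divides it; move \tfrac{1}{4}v^{2} to the remainder.
  leading term v: no divisor's leading term divides it; move -\tfrac{2}{3}v to the remainder.
  leading term 1: no divisor's leading term divides it; move -\tfrac{3}{2} to the remainder.
  remainder \tfrac{1}{2}u + \tfrac{1}{4}v^{2} - \tfrac{2}{3}v - \tfrac{3}{2} ≠ 0; add h_4 = \tfrac{1}{2}u + \tfrac{1}{4}v^{2} - \tfrac{2}{3}v - \tfrac{3}{2} to the basis.

S(f_1,f_3): lcm = uv. S = -4u + \tfrac{1}{2}v^{2} + \tfrac{7}{3}v + 12.
  leading term u: subtract (-8)·h_4 from -4u + \tfrac{1}{2}v^{2} + \tfrac{7}{3}v + 12 → \tfrac{5}{2}v^{2} - 3v
  leading term v^{2}: no divisor's leading term divides it; move \tfrac{5}{2}v^{2} to the remainder.
  leading term v: no divisor's leading term divides it; move -3v to the remainder.
  remainder \tfrac{5}{2}v^{2} - 3v ≠ 0; add h_5 = \tfrac{5}{2}v^{2} - 3v to the basis.

S(f_1,h_4): lcm = uv. S = -2u - \tfrac{1}{2}v^{3} + \tfrac{4}{3}v^{2} + \tfrac{13}{3}v + 6.
  leading term u: subtract (-4)·h_4 from -2u - \tfrac{1}{2}v^{3} + \tfrac{4}{3}v^{2} + \tfrac{13}{3}v + 6 → -\tfrac{1}{2}v^{3} + \tfrac{7}{3}v^{2} + \tfrac{5}{3}v
  leading term v^{3}: subtract (-\tfrac{1}{5}v)·h_5 from -\tfrac{1}{2}v^{3} + \tfrac{7}{3}v^{2} + \tfrac{5}{3}v → \tfrac{26}{15}v^{2} + \tfrac{5}{3}v
  leading term v^{2}: subtract (\tfrac{52}{75})·h_5 from \tfrac{26}{15}v^{2} + \tfrac{5}{3}v → \tfrac{281}{75}v
  leading term v: no divisor's leading term divides it; move \tfrac{281}{75}v to the remainder.
  remainder \tfrac{281}{75}v ≠ 0; add h_6 = \tfrac{281}{75}v to the basis.

The other S-polynomials (S(f_2,f_3), S(f_2,h_4), S(f_3,h_4), S(f_1,h_5), S(f_2,h_5), S(f_3,h_5), S(h_4,h_5), S(f_1,h_6), S(f_2,h_6), S(f_3,h_6), S(h_4,h_6), S(h_5,h_6)) all reduce to 0 modulo the current basis, so we have a Gröbner basis.
Inter-reduce: drop elements whose leading term is divisible by another's, tail-reduce, and make monic.
Reduced Gröbner basis: {u - 3, v}.

From the last basis element, v = 0, so v takes values in {0}. Each choice, substituted upward through the basis, yields the corresponding point(s) of the solution set.
  v = 0: the earlier basis element becomes u - 3 = 0, giving u = 3 — point (3, 0).
Each listed point satisfies every original equation (direct substitution).

{(3, 0)}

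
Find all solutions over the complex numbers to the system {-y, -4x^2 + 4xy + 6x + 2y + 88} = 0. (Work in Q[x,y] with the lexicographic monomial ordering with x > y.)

{(-4, 0), (11/2, 0)}

Compute a lex Gröbner basis by Buchberger's algorithm.
f_1 = -y, LT = y.
f_2 = -4x^2 + 4xy + 6x + 2y + 88, LT = x^2.

The S-polynomials (S(f_1,f_2)) all reduce to 0 modulo the current basis, so we have a Gröbner basis.
Inter-reduce: drop elements whose leading term is divisible by another's, tail-reduce, and make monic.
Reduced Gröbner basis: {x^2 - 3/2x - 22, y}.

From the last basis element, y = 0, so y takes values in {0}. Each choice, substituted upward through the basis, yields the corresponding point(s) of the solution set.
  y = 0: the earlier basis element becomes x^2 - 3/2x - 22 = 0, giving x = -4, 11/2 — points (-4, 0), (11/2, 0).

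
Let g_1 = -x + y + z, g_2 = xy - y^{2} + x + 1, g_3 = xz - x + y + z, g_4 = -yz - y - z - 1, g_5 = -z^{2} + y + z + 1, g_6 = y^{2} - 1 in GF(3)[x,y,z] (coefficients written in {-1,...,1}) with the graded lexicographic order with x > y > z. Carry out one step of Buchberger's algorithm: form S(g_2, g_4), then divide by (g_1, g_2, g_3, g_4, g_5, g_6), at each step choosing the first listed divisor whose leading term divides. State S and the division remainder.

lcm(LM(g_2), LM(g_4)) = xyz.
S = (lcm/LT(g_2))·g_2 − (lcm/LT(g_4))·g_4 = -y^{2}z - xy - x + z.
Reduce S modulo (g_1, g_2, g_3, g_4, g_5, g_6) in that order:
  leading term y^{2}z: subtract (y)·g_4 from -y^{2}z - xy - x + z → -xy + y^{2} + yz - x + y + z
  leading term xy: subtract (y)·g_1 from -xy + y^{2} + yz - x + y + z → -x + y + z
  leading term x: subtract (1)·g_1 from -x + y + z → 0
The remainder is 0, so this S-polynomial contributes no new basis element.

S(g_2, g_4) = -y^{2}z - xy - x + z; remainder on division = 0.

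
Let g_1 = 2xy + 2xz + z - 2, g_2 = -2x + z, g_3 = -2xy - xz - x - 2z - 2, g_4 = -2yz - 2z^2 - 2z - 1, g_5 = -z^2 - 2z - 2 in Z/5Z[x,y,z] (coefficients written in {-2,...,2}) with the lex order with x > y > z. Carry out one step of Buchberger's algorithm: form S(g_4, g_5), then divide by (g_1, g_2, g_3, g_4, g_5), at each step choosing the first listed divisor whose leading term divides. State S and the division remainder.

lcm(LM(g_4), LM(g_5)) = yz^2.
S = (lcm/LT(g_4))·g_4 − (lcm/LT(g_5))·g_5 = -2yz - 2y + z^3 + z^2 - 2z.
Reduce S modulo (g_1, g_2, g_3, g_4, g_5) in that order:
  leading term yz: subtract (1)·g_4 from -2yz - 2y + z^3 + z^2 - 2z → -2y + z^3 - 2z^2 + 1
  leading term y: no divisor's leading term divides it; move -2y to the remainder.
  leading term z^3: subtract (-z)·g_5 from z^3 - 2z^2 + 1 → z^2 - 2z + 1
  leading term z^2: subtract (-1)·g_5 from z^2 - 2z + 1 → z - 1
  leading term z: no divisor's leading term divides it; move z to the remainder.
  leading term 1: no divisor's leading term divides it; move -1 to the remainder.
The remainder -2y + z - 1 is nonzero, so it would be added as the next basis element.
An S-polynomial is built so that the two leading terms cancel; whether anything survives reduction is exactly the Gröbner-basis criterion.

S(g_4, g_5) = -2yz - 2y + z^3 + z^2 - 2z; remainder on division = -2y + z - 1.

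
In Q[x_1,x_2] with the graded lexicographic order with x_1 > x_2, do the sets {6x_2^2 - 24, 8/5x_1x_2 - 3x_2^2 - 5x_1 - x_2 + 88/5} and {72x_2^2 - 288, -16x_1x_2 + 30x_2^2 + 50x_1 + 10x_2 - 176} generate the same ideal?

Yes, the ideals are equal.

Since reduced Gröbner bases are canonical representatives of ideals under a given ordering, it suffices to compute and compare them.
Buchberger on the first generating set:
f_1 = 6x_2^2 - 24, LT = x_2^2.
f_2 = 8/5x_1x_2 - 3x_2^2 - 5x_1 - x_2 + 88/5, LT = x_1x_2.

S(f_1,f_2): lcm = x_1x_2^2. S = 15/8x_2^3 + 25/8x_1x_2 + 5/8x_2^2 - 4x_1 - 11x_2.
  reduce S modulo (f_1, f_2):
  remainder 369/64x_1 - 99/64x_2 - 135/16 ≠ 0; add g_3 = 369/64x_1 - 99/64x_2 - 135/16 to the basis.

The other S-polynomials (S(f_1,g_3), S(f_2,g_3)) all reduce to 0 modulo the current basis, so we have a Gröbner basis.
Inter-reduce: drop elements whose leading term is divisible by another's, tail-reduce, and make monic.
Reduced Gröbner basis: {x_2^2 - 4, x_1 - 11/41x_2 - 60/41}.

Buchberger on the second generating set:
h_1 = 72x_2^2 - 288, LT = x_2^2.
h_2 = -16x_1x_2 + 30x_2^2 + 50x_1 + 10x_2 - 176, LT = x_1x_2.

S(h_1,h_2): lcm = x_1x_2^2. S = 15/8x_2^3 + 25/8x_1x_2 + 5/8x_2^2 - 4x_1 - 11x_2.
  reduce S modulo (h_1, h_2):
  remainder 369/64x_1 - 99/64x_2 - 135/16 ≠ 0; add k_3 = 369/64x_1 - 99/64x_2 - 135/16 to the basis.

The other S-polynomials (S(h_1,k_3), S(h_2,k_3)) all reduce to 0 modulo the current basis, so we have a Gröbner basis.
Inter-reduce: drop elements whose leading term is divisible by another's, tail-reduce, and make monic.
Reduced Gröbner basis: {x_2^2 - 4, x_1 - 11/41x_2 - 60/41}.

The two bases agree; hence the ideals are identical.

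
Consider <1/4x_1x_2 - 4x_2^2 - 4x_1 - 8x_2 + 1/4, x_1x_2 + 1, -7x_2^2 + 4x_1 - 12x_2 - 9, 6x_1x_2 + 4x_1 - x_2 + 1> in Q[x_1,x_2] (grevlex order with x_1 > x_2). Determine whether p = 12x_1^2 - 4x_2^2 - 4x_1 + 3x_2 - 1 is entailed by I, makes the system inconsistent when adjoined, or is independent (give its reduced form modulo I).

12x_1^2 - 4x_2^2 - 4x_1 + 3x_2 - 1 lies in I (it reduces to 0).

First compute the reduced Gröbner basis of I by Buchberger's algorithm.
f_1 = 1/4x_1x_2 - 4x_2^2 - 4x_1 - 8x_2 + 1/4, LT = x_1x_2.
f_2 = x_1x_2 + 1, LT = x_1x_2.
f_3 = -7x_2^2 + 4x_1 - 12x_2 - 9, LT = x_2^2.
f_4 = 6x_1x_2 + 4x_1 - x_2 + 1, LT = x_1x_2.

S(f_1,f_2): lcm = x_1x_2. S = -16x_2^2 - 16x_1 - 32x_2.
  reduce S modulo (f_1, f_2, f_3, f_4):
  remainder -176/7x_1 - 32/7x_2 + 144/7 ≠ 0; add h_5 = -176/7x_1 - 32/7x_2 + 144/7 to the basis.

S(f_1,f_3): lcm = x_1x_2^2. S = -16x_2^3 + 4/7x_1^2 - 124/7x_1x_2 - 32x_2^2 - 9/7x_1 + x_2.
  reduce S modulo (f_1, f_2, f_3, f_4, h_5):
  remainder 25437/847x_2 + 25437/847 ≠ 0; add h_6 = 25437/847x_2 + 25437/847 to the basis.

The other S-polynomials (S(f_1,f_4), S(f_2,f_3), S(f_2,f_4), S(f_3,f_4), S(f_1,h_5), S(f_2,h_5), S(f_3,h_5), S(f_4,h_5), S(f_1,h_6), S(f_2,h_6), S(f_3,h_6), S(f_4,h_6), S(h_5,h_6)) all reduce to 0 modulo the current basis, so we have a Gröbner basis.
Inter-reduce: drop elements whose leading term is divisible by another's, tail-reduce, and make monic.
Reduced Gröbner basis: {x_1 - 1, x_2 + 1}.
Label its elements g_1 = x_1 - 1, g_2 = x_2 + 1.

Reduce p = 12x_1^2 - 4x_2^2 - 4x_1 + 3x_2 - 1 modulo G:
  leading term x_1^2: subtract (12x_1)·g_1 from 12x_1^2 - 4x_2^2 - 4x_1 + 3x_2 - 1 → -4x_2^2 + 8x_1 + 3x_2 - 1
  leading term x_2^2: subtract (-4x_2)·g_2 from -4x_2^2 + 8x_1 + 3x_2 - 1 → 8x_1 + 7x_2 - 1
  leading term x_1: subtract (8)·g_1 from 8x_1 + 7x_2 - 1 → 7x_2 + 7
  leading term x_2: subtract (7)·g_2 from 7x_2 + 7 → 0
  normal form = 0.
Since the normal form is 0, p ∈ I.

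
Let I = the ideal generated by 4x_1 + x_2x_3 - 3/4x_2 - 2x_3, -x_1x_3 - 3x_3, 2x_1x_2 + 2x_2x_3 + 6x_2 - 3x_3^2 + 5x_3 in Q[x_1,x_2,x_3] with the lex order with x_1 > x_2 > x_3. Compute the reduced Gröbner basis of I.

The reduced Gröbner basis is the canonical form of the ideal for this ordering.

f_1 = 4x_1 + x_2x_3 - 3/4x_2 - 2x_3, LT = x_1.
f_2 = -x_1x_3 - 3x_3, LT = x_1x_3.
f_3 = 2x_1x_2 + 2x_2x_3 + 6x_2 - 3x_3^2 + 5x_3, LT = x_1x_2.

S(f_1,f_2): lcm = x_1x_3. S = 1/4x_2x_3^2 - 3/16x_2x_3 - 1/2x_3^2 - 3x_3.
  reduce S modulo (f_1, f_2, f_3):
  remainder 1/4x_2x_3^2 - 3/16x_2x_3 - 1/2x_3^2 - 3x_3 ≠ 0; add g_4 = 1/4x_2x_3^2 - 3/16x_2x_3 - 1/2x_3^2 - 3x_3 to the basis.

S(f_1,f_3): lcm = x_1x_2. S = 1/4x_2^2x_3 - 3/16x_2^2 - 3/2x_2x_3 - 3x_2 + 3/2x_3^2 - 5/2x_3.
  reduce S modulo (f_1, f_2, f_3, g_4):
  remainder 1/4x_2^2x_3 - 3/16x_2^2 - 3/2x_2x_3 - 3x_2 + 3/2x_3^2 - 5/2x_3 ≠ 0; add g_5 = 1/4x_2^2x_3 - 3/16x_2^2 - 3/2x_2x_3 - 3x_2 + 3/2x_3^2 - 5/2x_3 to the basis.

S(f_2,f_3): lcm = x_1x_2x_3. S = -x_2x_3^2 + 3/2x_3^3 - 5/2x_3^2.
  reduce S modulo (f_1, f_2, f_3, g_4, g_5):
  remainder -3/4x_2x_3 + 3/2x_3^3 - 9/2x_3^2 - 12x_3 ≠ 0; add g_6 = -3/4x_2x_3 + 3/2x_3^3 - 9/2x_3^2 - 12x_3 to the basis.

S(f_3,g_4): lcm = x_1x_2x_3^2. S = 3/4x_1x_2x_3 + 2x_1x_3^2 + 12x_1x_3 + x_2x_3^3 + 3x_2x_3^2 - 3/2x_3^4 + 5/2x_3^3.
  reduce S modulo (f_1, f_2, f_3, g_4, g_5, g_6):
  remainder -3/2x_3^4 + 45/8x_3^3 + 81/8x_3^2 ≠ 0; add g_7 = -3/2x_3^4 + 45/8x_3^3 + 81/8x_3^2 to the basis.

S(f_2,g_5): lcm = x_1x_2^2x_3. S = 3/4x_1x_2^2 + 6x_1x_2x_3 + 12x_1x_2 - 6x_1x_3^2 + 10x_1x_3 + 3x_2^2x_3.
  reduce S modulo (f_1, f_2, f_3, g_4, g_5, g_6, g_7):
  remainder -9/16x_2^2 - 9x_2 - 561/16x_3^3 + 2079/16x_3^2 + 513/2x_3 ≠ 0; add g_8 = -9/16x_2^2 - 9x_2 - 561/16x_3^3 + 2079/16x_3^2 + 513/2x_3 to the basis.

The other S-polynomials (S(f_1,g_4), S(f_2,g_4), S(f_1,g_5), S(f_3,g_5), S(g_4,g_5), S(f_1,g_6), S(f_2,g_6), S(f_3,g_6), S(g_4,g_6), S(g_5,g_6), S(f_1,g_7), S(f_2,g_7), S(f_3,g_7), S(g_4,g_7), S(g_5,g_7), S(g_6,g_7), S(f_1,g_8), S(f_2,g_8), S(f_3,g_8), S(g_4,g_8), S(g_5,g_8), S(g_6,g_8), S(g_7,g_8)) all reduce to 0 modulo the current basis, so we have a Gröbner basis.
Inter-reduce: drop elements whose leading term is divisible by another's, tail-reduce, and make monic.

G = {x_1 - 3/16x_2 + 1/2x_3^3 - 3/2x_3^2 - 9/2x_3, x_2^2 + 16x_2 + 187/3x_3^3 - 231x_3^2 - 456x_3, x_2x_3 - 2x_3^3 + 6x_3^2 + 16x_3, x_3^4 - 15/4x_3^3 - 27/4x_3^2}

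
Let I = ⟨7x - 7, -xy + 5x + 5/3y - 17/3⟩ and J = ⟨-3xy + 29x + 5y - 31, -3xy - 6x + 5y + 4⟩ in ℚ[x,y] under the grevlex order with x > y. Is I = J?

Since reduced Gröbner bases are canonical representatives of ideals under a given ordering, it suffices to compute and compare them.
Buchberger on the first generating set:
f_1 = 7x - 7, LT = x.
f_2 = -xy + 5x + 5/3y - 17/3, LT = xy.

S(f_1,f_2): lcm = xy. S = 5x + ⅔y - 17/3.
  leading term x: subtract (5/7)·f_1 from 5x + ⅔y - 17/3 → ⅔y - ⅔
  leading term y: no divisor's leading term divides it; move ⅔y to the remainder.
  leading term 1: no divisor's leading term divides it; move -⅔ to the remainder.
  remainder ⅔y - ⅔ ≠ 0; add g_3 = ⅔y - ⅔ to the basis.

The other S-polynomials (S(f_1,g_3), S(f_2,g_3)) all reduce to 0 modulo the current basis, so we have a Gröbner basis.
Inter-reduce: drop elements whose leading term is divisible by another's, tail-reduce, and make monic.
Reduced Gröbner basis: {x - 1, y - 1}.

Buchberger on the second generating set:
h_1 = -3xy + 29x + 5y - 31, LT = xy.
h_2 = -3xy - 6x + 5y + 4, LT = xy.

S(h_1,h_2): lcm = xy. S = -35/3x + 35/3.
  leading term x: no divisor's leading term divides it; move -35/3x to the remainder.
  leading term 1: no divisor's leading term divides it; move 35/3 to the remainder.
  remainder -35/3x + 35/3 ≠ 0; add k_3 = -35/3x + 35/3 to the basis.

S(h_1,k_3): lcm = xy. S = -29/3x - ⅔y + 31/3.
  leading term x: subtract (29/35)·k_3 from -29/3x - ⅔y + 31/3 → -⅔y + ⅔
  leading term y: no divisor's leading term divides it; move -⅔y to the remainder.
  leading term 1: no divisor's leading term divides it; move ⅔ to the remainder.
  remainder -⅔y + ⅔ ≠ 0; add k_4 = -⅔y + ⅔ to the basis.

The other S-polynomials (S(h_2,k_3), S(h_1,k_4), S(h_2,k_4), S(k_3,k_4)) all reduce to 0 modulo the current basis, so we have a Gröbner basis.
Inter-reduce: drop elements whose leading term is divisible by another's, tail-reduce, and make monic.
Reduced Gröbner basis: {x - 1, y - 1}.

The two bases agree; hence the ideals are identical.

Yes, the ideals are equal.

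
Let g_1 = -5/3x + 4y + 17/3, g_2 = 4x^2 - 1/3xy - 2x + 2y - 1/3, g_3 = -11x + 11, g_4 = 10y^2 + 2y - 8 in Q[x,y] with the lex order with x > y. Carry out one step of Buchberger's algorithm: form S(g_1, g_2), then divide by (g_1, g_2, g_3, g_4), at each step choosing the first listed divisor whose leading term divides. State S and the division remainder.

lcm(LM(g_1), LM(g_2)) = x^2.
S = (lcm/LT(g_1))·g_1 − (lcm/LT(g_2))·g_2 = -139/60xy - 29/10x - 1/2y + 1/12.
Reduce S modulo (g_1, g_2, g_3, g_4) in that order:
  leading term xy: subtract (139/100y)·g_1 from -139/60xy - 29/10x - 1/2y + 1/12 → -29/10x - 139/25y^2 - 2513/300y + 1/12
  leading term x: subtract (87/50)·g_1 from -29/10x - 139/25y^2 - 2513/300y + 1/12 → -139/25y^2 - 4601/300y - 2933/300
  leading term y^2: subtract (-139/250)·g_4 from -139/25y^2 - 4601/300y - 2933/300 → -21337/1500y - 21337/1500
  leading term y: no divisor's leading term divides it; move -21337/1500y to the remainder.
  leading term 1: no divisor's leading term divides it; move -21337/1500 to the remainder.
The remainder -21337/1500y - 21337/1500 is nonzero, so it would be added as the next basis element.

S(g_1, g_2) = -139/60xy - 29/10x - 1/2y + 1/12; remainder on division = -21337/1500y - 21337/1500.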